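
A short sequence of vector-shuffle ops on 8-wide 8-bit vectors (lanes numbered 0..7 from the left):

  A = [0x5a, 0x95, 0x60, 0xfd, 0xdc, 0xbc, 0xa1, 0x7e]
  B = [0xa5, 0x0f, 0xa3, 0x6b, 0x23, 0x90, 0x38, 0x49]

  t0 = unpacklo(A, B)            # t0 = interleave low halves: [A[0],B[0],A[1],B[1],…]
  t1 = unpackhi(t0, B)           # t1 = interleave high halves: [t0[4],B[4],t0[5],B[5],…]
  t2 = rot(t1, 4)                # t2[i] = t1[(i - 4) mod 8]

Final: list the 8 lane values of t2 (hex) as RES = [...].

RES = [0xfd, 0x38, 0x6b, 0x49, 0x60, 0x23, 0xa3, 0x90]

→ t0 |5a|a5|95|0f|60|a3|fd|6b|
→ t1 |60|23|a3|90|fd|38|6b|49|
→ t2 |fd|38|6b|49|60|23|a3|90|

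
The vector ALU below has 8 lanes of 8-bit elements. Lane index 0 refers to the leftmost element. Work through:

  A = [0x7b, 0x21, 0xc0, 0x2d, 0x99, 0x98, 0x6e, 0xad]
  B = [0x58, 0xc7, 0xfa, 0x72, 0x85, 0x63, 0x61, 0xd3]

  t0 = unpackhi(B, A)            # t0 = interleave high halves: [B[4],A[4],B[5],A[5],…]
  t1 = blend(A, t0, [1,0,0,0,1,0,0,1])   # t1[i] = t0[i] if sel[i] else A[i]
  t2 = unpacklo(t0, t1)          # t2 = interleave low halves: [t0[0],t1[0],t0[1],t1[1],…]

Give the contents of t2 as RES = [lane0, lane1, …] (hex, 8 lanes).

t0 = [0x85, 0x99, 0x63, 0x98, 0x61, 0x6e, 0xd3, 0xad]
t1 = [0x85, 0x21, 0xc0, 0x2d, 0x61, 0x98, 0x6e, 0xad]
t2 = [0x85, 0x85, 0x99, 0x21, 0x63, 0xc0, 0x98, 0x2d]

RES = [ 0x85  0x85  0x99  0x21  0x63  0xc0  0x98  0x2d ]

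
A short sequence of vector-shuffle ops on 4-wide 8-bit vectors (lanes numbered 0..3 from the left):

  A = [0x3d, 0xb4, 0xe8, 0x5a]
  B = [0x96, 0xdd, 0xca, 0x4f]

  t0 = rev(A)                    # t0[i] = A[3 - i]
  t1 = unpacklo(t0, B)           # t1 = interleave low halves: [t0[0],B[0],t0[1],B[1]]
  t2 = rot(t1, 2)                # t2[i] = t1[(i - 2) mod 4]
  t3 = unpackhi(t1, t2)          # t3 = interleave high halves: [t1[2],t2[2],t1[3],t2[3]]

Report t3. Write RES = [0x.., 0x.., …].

RES = [0xe8, 0x5a, 0xdd, 0x96]

  t0: 5a e8 b4 3d
  t1: 5a 96 e8 dd
  t2: e8 dd 5a 96
  t3: e8 5a dd 96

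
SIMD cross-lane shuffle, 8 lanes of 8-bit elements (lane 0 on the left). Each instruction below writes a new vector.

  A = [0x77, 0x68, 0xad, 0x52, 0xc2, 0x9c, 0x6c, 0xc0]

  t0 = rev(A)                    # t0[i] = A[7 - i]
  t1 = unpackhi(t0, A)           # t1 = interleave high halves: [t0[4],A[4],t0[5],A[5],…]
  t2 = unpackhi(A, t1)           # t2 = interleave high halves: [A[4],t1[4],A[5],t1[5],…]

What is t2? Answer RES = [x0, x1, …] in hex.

RES = [0xc2, 0x68, 0x9c, 0x6c, 0x6c, 0x77, 0xc0, 0xc0]

→ t0 |c0|6c|9c|c2|52|ad|68|77|
→ t1 |52|c2|ad|9c|68|6c|77|c0|
→ t2 |c2|68|9c|6c|6c|77|c0|c0|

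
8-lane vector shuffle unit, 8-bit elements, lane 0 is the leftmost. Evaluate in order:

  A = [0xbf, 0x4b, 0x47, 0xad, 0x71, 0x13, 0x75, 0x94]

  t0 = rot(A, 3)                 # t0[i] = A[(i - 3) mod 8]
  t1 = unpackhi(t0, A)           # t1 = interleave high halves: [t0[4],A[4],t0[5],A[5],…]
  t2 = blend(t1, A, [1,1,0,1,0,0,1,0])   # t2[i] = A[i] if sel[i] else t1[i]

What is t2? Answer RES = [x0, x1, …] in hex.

RES = [ 0xbf  0x4b  0x47  0xad  0xad  0x75  0x75  0x94 ]

  t0: 13 75 94 bf 4b 47 ad 71
  t1: 4b 71 47 13 ad 75 71 94
  t2: bf 4b 47 ad ad 75 75 94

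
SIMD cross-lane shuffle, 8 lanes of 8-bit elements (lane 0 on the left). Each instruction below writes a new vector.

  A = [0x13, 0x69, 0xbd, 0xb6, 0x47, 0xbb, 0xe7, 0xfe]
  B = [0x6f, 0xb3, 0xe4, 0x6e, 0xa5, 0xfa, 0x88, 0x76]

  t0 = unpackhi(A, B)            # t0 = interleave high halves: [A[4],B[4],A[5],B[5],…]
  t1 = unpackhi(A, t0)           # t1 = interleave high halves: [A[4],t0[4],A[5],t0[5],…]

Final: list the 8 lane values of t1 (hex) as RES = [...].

→ t0 |47|a5|bb|fa|e7|88|fe|76|
→ t1 |47|e7|bb|88|e7|fe|fe|76|

RES = [ 0x47  0xe7  0xbb  0x88  0xe7  0xfe  0xfe  0x76 ]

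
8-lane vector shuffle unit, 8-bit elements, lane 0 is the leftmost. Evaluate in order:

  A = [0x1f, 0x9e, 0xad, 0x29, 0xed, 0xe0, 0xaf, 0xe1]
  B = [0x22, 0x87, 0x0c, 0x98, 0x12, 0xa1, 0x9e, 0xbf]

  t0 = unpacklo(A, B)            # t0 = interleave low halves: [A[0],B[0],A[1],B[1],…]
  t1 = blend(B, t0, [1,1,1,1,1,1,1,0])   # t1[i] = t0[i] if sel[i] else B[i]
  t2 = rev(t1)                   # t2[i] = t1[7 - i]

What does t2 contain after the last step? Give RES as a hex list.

t0 = [0x1f, 0x22, 0x9e, 0x87, 0xad, 0x0c, 0x29, 0x98]
t1 = [0x1f, 0x22, 0x9e, 0x87, 0xad, 0x0c, 0x29, 0xbf]
t2 = [0xbf, 0x29, 0x0c, 0xad, 0x87, 0x9e, 0x22, 0x1f]

RES = [ 0xbf  0x29  0x0c  0xad  0x87  0x9e  0x22  0x1f ]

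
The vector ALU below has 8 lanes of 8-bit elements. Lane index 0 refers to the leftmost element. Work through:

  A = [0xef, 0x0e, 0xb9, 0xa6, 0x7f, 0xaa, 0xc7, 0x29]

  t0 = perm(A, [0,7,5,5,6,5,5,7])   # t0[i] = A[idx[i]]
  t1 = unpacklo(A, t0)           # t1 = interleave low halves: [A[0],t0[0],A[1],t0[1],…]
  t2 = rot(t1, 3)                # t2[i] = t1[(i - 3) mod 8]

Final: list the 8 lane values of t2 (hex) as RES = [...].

RES = [0xaa, 0xa6, 0xaa, 0xef, 0xef, 0x0e, 0x29, 0xb9]

→ t0 |ef|29|aa|aa|c7|aa|aa|29|
→ t1 |ef|ef|0e|29|b9|aa|a6|aa|
→ t2 |aa|a6|aa|ef|ef|0e|29|b9|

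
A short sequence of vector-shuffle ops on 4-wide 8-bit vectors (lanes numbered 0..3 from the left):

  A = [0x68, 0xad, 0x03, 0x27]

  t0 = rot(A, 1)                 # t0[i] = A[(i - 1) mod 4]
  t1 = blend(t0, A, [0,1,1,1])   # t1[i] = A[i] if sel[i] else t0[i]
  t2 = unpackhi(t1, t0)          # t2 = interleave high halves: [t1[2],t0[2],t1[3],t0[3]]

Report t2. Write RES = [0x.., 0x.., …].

RES = [0x03, 0xad, 0x27, 0x03]

  t0: 27 68 ad 03
  t1: 27 ad 03 27
  t2: 03 ad 27 03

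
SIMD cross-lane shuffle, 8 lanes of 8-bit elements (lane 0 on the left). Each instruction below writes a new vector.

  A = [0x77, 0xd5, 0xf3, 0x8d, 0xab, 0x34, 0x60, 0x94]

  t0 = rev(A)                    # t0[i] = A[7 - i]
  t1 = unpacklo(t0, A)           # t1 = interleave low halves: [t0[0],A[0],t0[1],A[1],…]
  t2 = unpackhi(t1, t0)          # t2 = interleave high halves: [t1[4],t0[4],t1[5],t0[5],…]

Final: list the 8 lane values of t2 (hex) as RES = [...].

RES = [0x34, 0x8d, 0xf3, 0xf3, 0xab, 0xd5, 0x8d, 0x77]

→ t0 |94|60|34|ab|8d|f3|d5|77|
→ t1 |94|77|60|d5|34|f3|ab|8d|
→ t2 |34|8d|f3|f3|ab|d5|8d|77|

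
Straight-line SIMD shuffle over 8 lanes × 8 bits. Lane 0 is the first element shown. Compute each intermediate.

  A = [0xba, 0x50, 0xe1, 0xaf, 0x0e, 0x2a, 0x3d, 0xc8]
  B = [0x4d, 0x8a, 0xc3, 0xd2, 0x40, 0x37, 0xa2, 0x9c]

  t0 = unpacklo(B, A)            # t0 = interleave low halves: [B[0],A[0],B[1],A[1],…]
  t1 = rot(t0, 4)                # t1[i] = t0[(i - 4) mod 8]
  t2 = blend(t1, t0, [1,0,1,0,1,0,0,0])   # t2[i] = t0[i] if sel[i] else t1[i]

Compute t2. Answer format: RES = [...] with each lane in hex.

t0 = [0x4d, 0xba, 0x8a, 0x50, 0xc3, 0xe1, 0xd2, 0xaf]
t1 = [0xc3, 0xe1, 0xd2, 0xaf, 0x4d, 0xba, 0x8a, 0x50]
t2 = [0x4d, 0xe1, 0x8a, 0xaf, 0xc3, 0xba, 0x8a, 0x50]

RES = [0x4d, 0xe1, 0x8a, 0xaf, 0xc3, 0xba, 0x8a, 0x50]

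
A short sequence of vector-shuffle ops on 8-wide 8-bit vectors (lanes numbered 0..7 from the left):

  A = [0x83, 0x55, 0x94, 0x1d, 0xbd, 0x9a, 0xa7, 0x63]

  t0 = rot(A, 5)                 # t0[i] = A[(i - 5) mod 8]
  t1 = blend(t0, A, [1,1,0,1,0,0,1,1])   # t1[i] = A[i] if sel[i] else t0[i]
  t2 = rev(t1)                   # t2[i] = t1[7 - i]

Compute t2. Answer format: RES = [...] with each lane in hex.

t0 = [0x1d, 0xbd, 0x9a, 0xa7, 0x63, 0x83, 0x55, 0x94]
t1 = [0x83, 0x55, 0x9a, 0x1d, 0x63, 0x83, 0xa7, 0x63]
t2 = [0x63, 0xa7, 0x83, 0x63, 0x1d, 0x9a, 0x55, 0x83]

RES = [0x63, 0xa7, 0x83, 0x63, 0x1d, 0x9a, 0x55, 0x83]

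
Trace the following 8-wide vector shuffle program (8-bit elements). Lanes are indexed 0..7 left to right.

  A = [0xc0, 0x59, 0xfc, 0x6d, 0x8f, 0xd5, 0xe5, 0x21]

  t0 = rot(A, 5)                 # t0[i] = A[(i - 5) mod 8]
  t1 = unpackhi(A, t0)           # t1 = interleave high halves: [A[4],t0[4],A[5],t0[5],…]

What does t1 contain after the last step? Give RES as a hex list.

RES = [0x8f, 0x21, 0xd5, 0xc0, 0xe5, 0x59, 0x21, 0xfc]

  t0: 6d 8f d5 e5 21 c0 59 fc
  t1: 8f 21 d5 c0 e5 59 21 fc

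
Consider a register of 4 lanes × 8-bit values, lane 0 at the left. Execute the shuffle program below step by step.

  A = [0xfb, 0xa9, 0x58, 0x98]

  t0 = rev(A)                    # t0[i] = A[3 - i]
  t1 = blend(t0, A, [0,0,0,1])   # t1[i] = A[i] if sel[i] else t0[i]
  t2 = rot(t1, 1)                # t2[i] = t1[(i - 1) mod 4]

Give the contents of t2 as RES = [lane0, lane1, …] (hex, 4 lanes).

t0 = [0x98, 0x58, 0xa9, 0xfb]
t1 = [0x98, 0x58, 0xa9, 0x98]
t2 = [0x98, 0x98, 0x58, 0xa9]

RES = [ 0x98  0x98  0x58  0xa9 ]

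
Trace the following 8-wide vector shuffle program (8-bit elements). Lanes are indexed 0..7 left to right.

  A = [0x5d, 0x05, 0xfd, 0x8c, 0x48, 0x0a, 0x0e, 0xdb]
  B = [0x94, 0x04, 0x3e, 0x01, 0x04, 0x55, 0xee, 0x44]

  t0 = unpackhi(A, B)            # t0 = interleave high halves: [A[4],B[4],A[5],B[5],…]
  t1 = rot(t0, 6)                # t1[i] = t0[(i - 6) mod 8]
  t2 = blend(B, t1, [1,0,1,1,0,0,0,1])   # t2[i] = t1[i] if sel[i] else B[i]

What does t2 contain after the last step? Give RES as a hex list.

t0 = [0x48, 0x04, 0x0a, 0x55, 0x0e, 0xee, 0xdb, 0x44]
t1 = [0x0a, 0x55, 0x0e, 0xee, 0xdb, 0x44, 0x48, 0x04]
t2 = [0x0a, 0x04, 0x0e, 0xee, 0x04, 0x55, 0xee, 0x04]

RES = [ 0x0a  0x04  0x0e  0xee  0x04  0x55  0xee  0x04 ]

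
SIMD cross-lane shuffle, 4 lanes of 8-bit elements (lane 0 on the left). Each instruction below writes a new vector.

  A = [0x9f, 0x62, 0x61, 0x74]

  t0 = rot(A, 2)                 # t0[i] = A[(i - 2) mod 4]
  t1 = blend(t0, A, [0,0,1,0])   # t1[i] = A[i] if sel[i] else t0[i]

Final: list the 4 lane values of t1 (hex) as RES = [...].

RES = [0x61, 0x74, 0x61, 0x62]

  t0: 61 74 9f 62
  t1: 61 74 61 62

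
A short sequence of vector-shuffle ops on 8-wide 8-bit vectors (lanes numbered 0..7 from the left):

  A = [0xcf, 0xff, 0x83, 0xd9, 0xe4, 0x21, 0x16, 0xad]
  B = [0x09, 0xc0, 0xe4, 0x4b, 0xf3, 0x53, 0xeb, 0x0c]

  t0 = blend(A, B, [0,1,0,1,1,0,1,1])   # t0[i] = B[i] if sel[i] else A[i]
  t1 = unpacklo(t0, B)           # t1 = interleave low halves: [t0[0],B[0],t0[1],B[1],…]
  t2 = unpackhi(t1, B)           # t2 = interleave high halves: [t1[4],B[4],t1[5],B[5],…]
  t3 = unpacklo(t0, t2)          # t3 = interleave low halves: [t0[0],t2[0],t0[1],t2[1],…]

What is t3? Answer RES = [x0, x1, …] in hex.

  t0: cf c0 83 4b f3 21 eb 0c
  t1: cf 09 c0 c0 83 e4 4b 4b
  t2: 83 f3 e4 53 4b eb 4b 0c
  t3: cf 83 c0 f3 83 e4 4b 53

RES = [0xcf, 0x83, 0xc0, 0xf3, 0x83, 0xe4, 0x4b, 0x53]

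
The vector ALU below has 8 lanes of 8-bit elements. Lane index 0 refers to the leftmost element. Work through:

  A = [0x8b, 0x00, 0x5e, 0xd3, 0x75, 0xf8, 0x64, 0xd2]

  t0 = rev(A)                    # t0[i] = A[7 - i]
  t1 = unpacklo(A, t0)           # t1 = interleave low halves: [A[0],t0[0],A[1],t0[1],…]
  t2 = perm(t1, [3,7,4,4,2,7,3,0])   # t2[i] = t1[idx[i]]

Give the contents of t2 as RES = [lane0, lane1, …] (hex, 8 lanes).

RES = [0x64, 0x75, 0x5e, 0x5e, 0x00, 0x75, 0x64, 0x8b]

t0 = [0xd2, 0x64, 0xf8, 0x75, 0xd3, 0x5e, 0x00, 0x8b]
t1 = [0x8b, 0xd2, 0x00, 0x64, 0x5e, 0xf8, 0xd3, 0x75]
t2 = [0x64, 0x75, 0x5e, 0x5e, 0x00, 0x75, 0x64, 0x8b]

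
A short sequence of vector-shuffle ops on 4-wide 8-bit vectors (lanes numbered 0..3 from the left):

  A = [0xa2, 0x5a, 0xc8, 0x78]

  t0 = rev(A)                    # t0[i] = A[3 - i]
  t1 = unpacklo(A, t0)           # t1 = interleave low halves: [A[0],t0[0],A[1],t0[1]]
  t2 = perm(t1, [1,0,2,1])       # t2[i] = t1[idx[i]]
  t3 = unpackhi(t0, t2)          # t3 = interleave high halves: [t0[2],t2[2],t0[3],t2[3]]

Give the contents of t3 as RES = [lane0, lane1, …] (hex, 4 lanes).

t0 = [0x78, 0xc8, 0x5a, 0xa2]
t1 = [0xa2, 0x78, 0x5a, 0xc8]
t2 = [0x78, 0xa2, 0x5a, 0x78]
t3 = [0x5a, 0x5a, 0xa2, 0x78]

RES = [ 0x5a  0x5a  0xa2  0x78 ]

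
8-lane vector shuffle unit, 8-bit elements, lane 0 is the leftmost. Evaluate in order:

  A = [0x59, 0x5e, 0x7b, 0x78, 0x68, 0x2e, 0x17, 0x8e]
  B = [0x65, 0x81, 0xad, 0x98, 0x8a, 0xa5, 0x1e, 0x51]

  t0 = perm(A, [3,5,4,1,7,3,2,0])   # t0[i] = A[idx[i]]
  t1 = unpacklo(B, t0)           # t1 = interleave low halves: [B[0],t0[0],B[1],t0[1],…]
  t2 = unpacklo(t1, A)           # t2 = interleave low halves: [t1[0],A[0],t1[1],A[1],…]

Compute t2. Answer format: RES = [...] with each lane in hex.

RES = [ 0x65  0x59  0x78  0x5e  0x81  0x7b  0x2e  0x78 ]

t0 = [0x78, 0x2e, 0x68, 0x5e, 0x8e, 0x78, 0x7b, 0x59]
t1 = [0x65, 0x78, 0x81, 0x2e, 0xad, 0x68, 0x98, 0x5e]
t2 = [0x65, 0x59, 0x78, 0x5e, 0x81, 0x7b, 0x2e, 0x78]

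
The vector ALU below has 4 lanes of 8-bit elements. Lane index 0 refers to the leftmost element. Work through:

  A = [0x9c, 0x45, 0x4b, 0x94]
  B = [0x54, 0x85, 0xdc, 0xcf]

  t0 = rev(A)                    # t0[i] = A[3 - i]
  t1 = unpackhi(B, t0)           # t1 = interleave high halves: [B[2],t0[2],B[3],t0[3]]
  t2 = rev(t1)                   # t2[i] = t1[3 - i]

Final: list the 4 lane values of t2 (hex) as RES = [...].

t0 = [0x94, 0x4b, 0x45, 0x9c]
t1 = [0xdc, 0x45, 0xcf, 0x9c]
t2 = [0x9c, 0xcf, 0x45, 0xdc]

RES = [0x9c, 0xcf, 0x45, 0xdc]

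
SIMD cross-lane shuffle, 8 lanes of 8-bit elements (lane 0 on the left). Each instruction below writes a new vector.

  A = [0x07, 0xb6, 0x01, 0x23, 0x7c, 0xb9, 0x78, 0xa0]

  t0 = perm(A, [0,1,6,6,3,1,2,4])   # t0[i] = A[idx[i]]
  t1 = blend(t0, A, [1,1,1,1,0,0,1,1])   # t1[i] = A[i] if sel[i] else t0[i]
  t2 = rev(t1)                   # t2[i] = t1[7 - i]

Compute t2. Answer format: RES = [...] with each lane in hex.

RES = [0xa0, 0x78, 0xb6, 0x23, 0x23, 0x01, 0xb6, 0x07]

  t0: 07 b6 78 78 23 b6 01 7c
  t1: 07 b6 01 23 23 b6 78 a0
  t2: a0 78 b6 23 23 01 b6 07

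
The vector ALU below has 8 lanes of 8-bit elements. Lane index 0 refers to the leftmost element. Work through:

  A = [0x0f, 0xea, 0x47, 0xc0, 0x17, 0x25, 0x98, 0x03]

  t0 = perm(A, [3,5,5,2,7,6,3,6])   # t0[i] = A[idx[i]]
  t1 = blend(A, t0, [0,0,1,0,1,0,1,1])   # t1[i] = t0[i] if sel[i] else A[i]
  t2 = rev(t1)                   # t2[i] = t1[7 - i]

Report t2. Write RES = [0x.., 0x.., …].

  t0: c0 25 25 47 03 98 c0 98
  t1: 0f ea 25 c0 03 25 c0 98
  t2: 98 c0 25 03 c0 25 ea 0f

RES = [0x98, 0xc0, 0x25, 0x03, 0xc0, 0x25, 0xea, 0x0f]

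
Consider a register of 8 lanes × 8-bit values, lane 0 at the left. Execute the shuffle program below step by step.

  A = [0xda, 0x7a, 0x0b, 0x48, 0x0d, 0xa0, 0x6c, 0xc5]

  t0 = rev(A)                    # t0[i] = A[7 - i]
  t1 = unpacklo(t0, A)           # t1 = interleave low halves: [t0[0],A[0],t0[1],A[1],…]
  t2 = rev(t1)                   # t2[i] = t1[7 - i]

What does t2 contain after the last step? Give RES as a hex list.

→ t0 |c5|6c|a0|0d|48|0b|7a|da|
→ t1 |c5|da|6c|7a|a0|0b|0d|48|
→ t2 |48|0d|0b|a0|7a|6c|da|c5|

RES = [0x48, 0x0d, 0x0b, 0xa0, 0x7a, 0x6c, 0xda, 0xc5]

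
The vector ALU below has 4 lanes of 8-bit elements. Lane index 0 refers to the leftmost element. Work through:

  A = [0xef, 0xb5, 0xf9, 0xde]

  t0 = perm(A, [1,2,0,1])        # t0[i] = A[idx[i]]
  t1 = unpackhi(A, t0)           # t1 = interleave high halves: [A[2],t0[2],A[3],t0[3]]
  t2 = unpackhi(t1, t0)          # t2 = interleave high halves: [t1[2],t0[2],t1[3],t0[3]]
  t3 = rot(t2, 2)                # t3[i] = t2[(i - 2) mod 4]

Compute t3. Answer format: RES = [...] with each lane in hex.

RES = [0xb5, 0xb5, 0xde, 0xef]

t0 = [0xb5, 0xf9, 0xef, 0xb5]
t1 = [0xf9, 0xef, 0xde, 0xb5]
t2 = [0xde, 0xef, 0xb5, 0xb5]
t3 = [0xb5, 0xb5, 0xde, 0xef]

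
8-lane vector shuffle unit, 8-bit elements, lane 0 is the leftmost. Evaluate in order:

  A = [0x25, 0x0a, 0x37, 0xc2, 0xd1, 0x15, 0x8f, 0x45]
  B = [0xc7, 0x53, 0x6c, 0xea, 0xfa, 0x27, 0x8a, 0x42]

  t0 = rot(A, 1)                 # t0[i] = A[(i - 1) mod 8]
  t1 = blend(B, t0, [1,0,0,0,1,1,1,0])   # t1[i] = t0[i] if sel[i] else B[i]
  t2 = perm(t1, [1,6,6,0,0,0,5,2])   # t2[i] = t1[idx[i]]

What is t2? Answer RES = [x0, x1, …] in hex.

RES = [ 0x53  0x15  0x15  0x45  0x45  0x45  0xd1  0x6c ]

  t0: 45 25 0a 37 c2 d1 15 8f
  t1: 45 53 6c ea c2 d1 15 42
  t2: 53 15 15 45 45 45 d1 6c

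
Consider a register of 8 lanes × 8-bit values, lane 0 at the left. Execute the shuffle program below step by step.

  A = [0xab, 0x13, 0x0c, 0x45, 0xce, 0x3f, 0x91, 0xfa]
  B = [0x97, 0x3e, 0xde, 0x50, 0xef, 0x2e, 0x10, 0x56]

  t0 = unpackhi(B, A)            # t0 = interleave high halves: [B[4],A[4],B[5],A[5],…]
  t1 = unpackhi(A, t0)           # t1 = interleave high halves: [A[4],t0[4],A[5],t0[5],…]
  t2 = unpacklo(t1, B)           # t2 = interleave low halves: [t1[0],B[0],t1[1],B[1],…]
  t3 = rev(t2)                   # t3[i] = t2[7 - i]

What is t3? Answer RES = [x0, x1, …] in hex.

→ t0 |ef|ce|2e|3f|10|91|56|fa|
→ t1 |ce|10|3f|91|91|56|fa|fa|
→ t2 |ce|97|10|3e|3f|de|91|50|
→ t3 |50|91|de|3f|3e|10|97|ce|

RES = [0x50, 0x91, 0xde, 0x3f, 0x3e, 0x10, 0x97, 0xce]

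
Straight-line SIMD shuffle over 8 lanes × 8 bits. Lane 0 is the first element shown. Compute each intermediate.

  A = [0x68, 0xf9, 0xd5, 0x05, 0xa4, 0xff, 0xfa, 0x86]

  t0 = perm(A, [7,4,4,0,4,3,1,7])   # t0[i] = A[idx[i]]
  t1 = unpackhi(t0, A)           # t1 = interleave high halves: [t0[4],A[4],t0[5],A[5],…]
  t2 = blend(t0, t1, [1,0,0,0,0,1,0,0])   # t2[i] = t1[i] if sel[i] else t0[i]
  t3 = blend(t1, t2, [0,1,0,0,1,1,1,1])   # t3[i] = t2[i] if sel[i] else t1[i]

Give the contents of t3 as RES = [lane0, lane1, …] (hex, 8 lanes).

RES = [0xa4, 0xa4, 0x05, 0xff, 0xa4, 0xfa, 0xf9, 0x86]

  t0: 86 a4 a4 68 a4 05 f9 86
  t1: a4 a4 05 ff f9 fa 86 86
  t2: a4 a4 a4 68 a4 fa f9 86
  t3: a4 a4 05 ff a4 fa f9 86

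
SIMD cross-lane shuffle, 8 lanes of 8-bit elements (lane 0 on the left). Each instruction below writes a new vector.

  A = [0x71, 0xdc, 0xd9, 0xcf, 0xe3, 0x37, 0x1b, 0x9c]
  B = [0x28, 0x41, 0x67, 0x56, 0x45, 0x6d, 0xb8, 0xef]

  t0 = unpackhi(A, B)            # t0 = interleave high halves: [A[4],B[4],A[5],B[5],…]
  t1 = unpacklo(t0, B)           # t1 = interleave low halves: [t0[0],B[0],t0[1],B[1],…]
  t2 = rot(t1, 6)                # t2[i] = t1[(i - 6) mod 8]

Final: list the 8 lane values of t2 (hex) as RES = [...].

  t0: e3 45 37 6d 1b b8 9c ef
  t1: e3 28 45 41 37 67 6d 56
  t2: 45 41 37 67 6d 56 e3 28

RES = [0x45, 0x41, 0x37, 0x67, 0x6d, 0x56, 0xe3, 0x28]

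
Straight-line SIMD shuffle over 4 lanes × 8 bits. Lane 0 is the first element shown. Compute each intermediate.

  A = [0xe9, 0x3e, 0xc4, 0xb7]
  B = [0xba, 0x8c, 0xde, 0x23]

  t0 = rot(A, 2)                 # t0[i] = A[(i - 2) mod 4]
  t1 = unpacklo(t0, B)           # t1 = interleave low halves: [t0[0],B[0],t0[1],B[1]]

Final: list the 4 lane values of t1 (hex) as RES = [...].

→ t0 |c4|b7|e9|3e|
→ t1 |c4|ba|b7|8c|

RES = [ 0xc4  0xba  0xb7  0x8c ]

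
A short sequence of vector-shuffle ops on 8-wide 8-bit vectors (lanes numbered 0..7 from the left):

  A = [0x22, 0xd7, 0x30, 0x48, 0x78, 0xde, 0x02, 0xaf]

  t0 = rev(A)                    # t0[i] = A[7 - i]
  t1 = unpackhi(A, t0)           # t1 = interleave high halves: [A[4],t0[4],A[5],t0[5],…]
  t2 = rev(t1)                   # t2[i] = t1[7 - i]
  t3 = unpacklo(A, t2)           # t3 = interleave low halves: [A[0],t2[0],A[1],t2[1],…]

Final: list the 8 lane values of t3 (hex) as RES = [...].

RES = [0x22, 0x22, 0xd7, 0xaf, 0x30, 0xd7, 0x48, 0x02]

→ t0 |af|02|de|78|48|30|d7|22|
→ t1 |78|48|de|30|02|d7|af|22|
→ t2 |22|af|d7|02|30|de|48|78|
→ t3 |22|22|d7|af|30|d7|48|02|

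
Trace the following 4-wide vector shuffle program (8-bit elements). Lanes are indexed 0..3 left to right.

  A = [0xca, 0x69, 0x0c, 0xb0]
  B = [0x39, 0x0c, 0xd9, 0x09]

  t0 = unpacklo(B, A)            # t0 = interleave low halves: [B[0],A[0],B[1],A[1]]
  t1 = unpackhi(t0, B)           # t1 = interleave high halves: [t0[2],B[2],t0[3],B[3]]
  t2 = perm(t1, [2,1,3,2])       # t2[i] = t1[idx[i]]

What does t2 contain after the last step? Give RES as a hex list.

→ t0 |39|ca|0c|69|
→ t1 |0c|d9|69|09|
→ t2 |69|d9|09|69|

RES = [ 0x69  0xd9  0x09  0x69 ]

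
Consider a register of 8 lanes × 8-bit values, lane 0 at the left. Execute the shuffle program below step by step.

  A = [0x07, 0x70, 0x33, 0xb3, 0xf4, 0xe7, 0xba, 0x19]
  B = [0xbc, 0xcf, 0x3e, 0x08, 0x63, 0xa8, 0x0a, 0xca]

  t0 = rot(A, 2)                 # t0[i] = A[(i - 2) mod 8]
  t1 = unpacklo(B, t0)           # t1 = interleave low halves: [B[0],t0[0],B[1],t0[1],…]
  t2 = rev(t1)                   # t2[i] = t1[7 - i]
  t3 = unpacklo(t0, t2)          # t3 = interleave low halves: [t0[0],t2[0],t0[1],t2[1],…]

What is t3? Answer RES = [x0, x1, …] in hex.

t0 = [0xba, 0x19, 0x07, 0x70, 0x33, 0xb3, 0xf4, 0xe7]
t1 = [0xbc, 0xba, 0xcf, 0x19, 0x3e, 0x07, 0x08, 0x70]
t2 = [0x70, 0x08, 0x07, 0x3e, 0x19, 0xcf, 0xba, 0xbc]
t3 = [0xba, 0x70, 0x19, 0x08, 0x07, 0x07, 0x70, 0x3e]

RES = [ 0xba  0x70  0x19  0x08  0x07  0x07  0x70  0x3e ]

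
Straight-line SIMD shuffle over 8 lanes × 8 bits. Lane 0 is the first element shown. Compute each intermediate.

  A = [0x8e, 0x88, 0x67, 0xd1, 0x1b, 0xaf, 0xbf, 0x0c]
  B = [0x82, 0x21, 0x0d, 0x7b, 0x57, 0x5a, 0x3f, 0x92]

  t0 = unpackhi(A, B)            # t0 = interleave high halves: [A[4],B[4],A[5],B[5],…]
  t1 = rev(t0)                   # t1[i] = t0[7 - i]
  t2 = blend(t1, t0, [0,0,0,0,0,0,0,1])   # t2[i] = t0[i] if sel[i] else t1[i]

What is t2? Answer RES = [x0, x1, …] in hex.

→ t0 |1b|57|af|5a|bf|3f|0c|92|
→ t1 |92|0c|3f|bf|5a|af|57|1b|
→ t2 |92|0c|3f|bf|5a|af|57|92|

RES = [0x92, 0x0c, 0x3f, 0xbf, 0x5a, 0xaf, 0x57, 0x92]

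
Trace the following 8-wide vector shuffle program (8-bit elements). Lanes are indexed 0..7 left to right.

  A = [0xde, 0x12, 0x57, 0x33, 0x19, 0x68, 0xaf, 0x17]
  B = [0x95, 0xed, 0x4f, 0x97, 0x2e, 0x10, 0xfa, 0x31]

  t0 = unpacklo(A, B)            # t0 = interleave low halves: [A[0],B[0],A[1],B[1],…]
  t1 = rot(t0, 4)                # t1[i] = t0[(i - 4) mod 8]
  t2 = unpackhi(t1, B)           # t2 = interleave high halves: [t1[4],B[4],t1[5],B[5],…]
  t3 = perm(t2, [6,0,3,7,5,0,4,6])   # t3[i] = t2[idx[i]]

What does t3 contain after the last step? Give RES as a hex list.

RES = [ 0xed  0xde  0x10  0x31  0xfa  0xde  0x12  0xed ]

t0 = [0xde, 0x95, 0x12, 0xed, 0x57, 0x4f, 0x33, 0x97]
t1 = [0x57, 0x4f, 0x33, 0x97, 0xde, 0x95, 0x12, 0xed]
t2 = [0xde, 0x2e, 0x95, 0x10, 0x12, 0xfa, 0xed, 0x31]
t3 = [0xed, 0xde, 0x10, 0x31, 0xfa, 0xde, 0x12, 0xed]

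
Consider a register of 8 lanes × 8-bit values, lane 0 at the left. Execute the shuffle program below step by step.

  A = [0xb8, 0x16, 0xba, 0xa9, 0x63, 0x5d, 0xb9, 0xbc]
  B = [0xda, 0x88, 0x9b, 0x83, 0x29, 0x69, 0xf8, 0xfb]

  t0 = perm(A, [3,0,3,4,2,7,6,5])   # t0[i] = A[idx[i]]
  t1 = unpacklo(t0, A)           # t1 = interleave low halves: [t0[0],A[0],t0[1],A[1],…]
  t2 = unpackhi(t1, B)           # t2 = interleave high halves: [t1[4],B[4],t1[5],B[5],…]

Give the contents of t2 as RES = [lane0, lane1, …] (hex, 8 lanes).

RES = [ 0xa9  0x29  0xba  0x69  0x63  0xf8  0xa9  0xfb ]

  t0: a9 b8 a9 63 ba bc b9 5d
  t1: a9 b8 b8 16 a9 ba 63 a9
  t2: a9 29 ba 69 63 f8 a9 fb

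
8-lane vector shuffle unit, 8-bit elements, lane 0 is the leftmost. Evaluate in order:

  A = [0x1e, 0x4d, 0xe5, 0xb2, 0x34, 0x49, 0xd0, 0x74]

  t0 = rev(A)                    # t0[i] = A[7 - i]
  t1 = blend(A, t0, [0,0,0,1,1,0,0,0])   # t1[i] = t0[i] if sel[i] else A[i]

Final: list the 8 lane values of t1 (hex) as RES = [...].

RES = [0x1e, 0x4d, 0xe5, 0x34, 0xb2, 0x49, 0xd0, 0x74]

  t0: 74 d0 49 34 b2 e5 4d 1e
  t1: 1e 4d e5 34 b2 49 d0 74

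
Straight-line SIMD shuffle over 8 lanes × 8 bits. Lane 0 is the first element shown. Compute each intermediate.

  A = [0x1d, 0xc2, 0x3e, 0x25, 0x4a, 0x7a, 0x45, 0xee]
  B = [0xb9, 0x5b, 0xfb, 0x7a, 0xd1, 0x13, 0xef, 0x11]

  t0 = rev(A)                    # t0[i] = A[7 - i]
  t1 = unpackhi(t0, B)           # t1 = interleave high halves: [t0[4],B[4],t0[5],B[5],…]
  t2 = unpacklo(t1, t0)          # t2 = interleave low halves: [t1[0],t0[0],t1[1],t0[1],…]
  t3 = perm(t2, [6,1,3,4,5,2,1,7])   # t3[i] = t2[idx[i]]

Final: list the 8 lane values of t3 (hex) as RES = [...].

→ t0 |ee|45|7a|4a|25|3e|c2|1d|
→ t1 |25|d1|3e|13|c2|ef|1d|11|
→ t2 |25|ee|d1|45|3e|7a|13|4a|
→ t3 |13|ee|45|3e|7a|d1|ee|4a|

RES = [ 0x13  0xee  0x45  0x3e  0x7a  0xd1  0xee  0x4a ]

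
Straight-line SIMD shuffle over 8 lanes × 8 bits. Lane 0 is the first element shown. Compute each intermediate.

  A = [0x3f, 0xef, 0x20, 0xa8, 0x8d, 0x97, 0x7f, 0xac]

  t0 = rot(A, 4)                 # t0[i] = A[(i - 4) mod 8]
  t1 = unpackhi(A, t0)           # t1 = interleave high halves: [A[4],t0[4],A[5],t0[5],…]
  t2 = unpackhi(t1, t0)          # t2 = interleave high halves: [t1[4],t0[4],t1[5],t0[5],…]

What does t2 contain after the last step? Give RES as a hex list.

RES = [0x7f, 0x3f, 0x20, 0xef, 0xac, 0x20, 0xa8, 0xa8]

→ t0 |8d|97|7f|ac|3f|ef|20|a8|
→ t1 |8d|3f|97|ef|7f|20|ac|a8|
→ t2 |7f|3f|20|ef|ac|20|a8|a8|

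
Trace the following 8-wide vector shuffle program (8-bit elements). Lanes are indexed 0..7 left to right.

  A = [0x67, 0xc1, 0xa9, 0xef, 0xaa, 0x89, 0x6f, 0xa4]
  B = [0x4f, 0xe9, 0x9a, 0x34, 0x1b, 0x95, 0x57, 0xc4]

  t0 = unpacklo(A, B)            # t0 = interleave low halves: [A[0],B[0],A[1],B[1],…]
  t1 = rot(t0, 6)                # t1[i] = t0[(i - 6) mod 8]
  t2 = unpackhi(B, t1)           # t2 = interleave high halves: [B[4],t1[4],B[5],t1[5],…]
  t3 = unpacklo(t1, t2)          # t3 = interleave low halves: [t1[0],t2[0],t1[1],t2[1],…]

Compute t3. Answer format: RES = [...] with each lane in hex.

RES = [0xc1, 0x1b, 0xe9, 0xef, 0xa9, 0x95, 0x9a, 0x34]

  t0: 67 4f c1 e9 a9 9a ef 34
  t1: c1 e9 a9 9a ef 34 67 4f
  t2: 1b ef 95 34 57 67 c4 4f
  t3: c1 1b e9 ef a9 95 9a 34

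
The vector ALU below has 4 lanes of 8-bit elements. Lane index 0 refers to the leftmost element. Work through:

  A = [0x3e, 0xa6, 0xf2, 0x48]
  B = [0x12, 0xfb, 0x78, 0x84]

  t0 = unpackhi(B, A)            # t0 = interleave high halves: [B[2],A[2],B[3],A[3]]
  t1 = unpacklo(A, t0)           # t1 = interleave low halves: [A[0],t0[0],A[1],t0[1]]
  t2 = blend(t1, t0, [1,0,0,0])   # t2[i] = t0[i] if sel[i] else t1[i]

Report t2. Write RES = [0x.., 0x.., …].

→ t0 |78|f2|84|48|
→ t1 |3e|78|a6|f2|
→ t2 |78|78|a6|f2|

RES = [0x78, 0x78, 0xa6, 0xf2]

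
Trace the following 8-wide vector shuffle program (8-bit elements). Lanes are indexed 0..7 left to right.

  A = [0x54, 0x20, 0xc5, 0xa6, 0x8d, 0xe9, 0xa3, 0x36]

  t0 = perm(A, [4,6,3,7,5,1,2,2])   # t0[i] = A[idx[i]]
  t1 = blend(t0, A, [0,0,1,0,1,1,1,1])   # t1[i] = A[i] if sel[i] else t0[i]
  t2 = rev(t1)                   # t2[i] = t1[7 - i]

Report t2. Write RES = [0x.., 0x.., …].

RES = [ 0x36  0xa3  0xe9  0x8d  0x36  0xc5  0xa3  0x8d ]

  t0: 8d a3 a6 36 e9 20 c5 c5
  t1: 8d a3 c5 36 8d e9 a3 36
  t2: 36 a3 e9 8d 36 c5 a3 8d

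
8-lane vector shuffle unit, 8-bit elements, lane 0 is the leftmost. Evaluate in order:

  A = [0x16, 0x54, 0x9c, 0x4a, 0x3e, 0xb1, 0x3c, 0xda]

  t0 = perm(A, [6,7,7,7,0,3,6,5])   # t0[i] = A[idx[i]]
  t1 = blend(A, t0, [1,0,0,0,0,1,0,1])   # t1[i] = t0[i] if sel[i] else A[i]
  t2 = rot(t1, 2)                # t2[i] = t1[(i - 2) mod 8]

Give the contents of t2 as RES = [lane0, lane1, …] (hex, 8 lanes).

RES = [0x3c, 0xb1, 0x3c, 0x54, 0x9c, 0x4a, 0x3e, 0x4a]

  t0: 3c da da da 16 4a 3c b1
  t1: 3c 54 9c 4a 3e 4a 3c b1
  t2: 3c b1 3c 54 9c 4a 3e 4a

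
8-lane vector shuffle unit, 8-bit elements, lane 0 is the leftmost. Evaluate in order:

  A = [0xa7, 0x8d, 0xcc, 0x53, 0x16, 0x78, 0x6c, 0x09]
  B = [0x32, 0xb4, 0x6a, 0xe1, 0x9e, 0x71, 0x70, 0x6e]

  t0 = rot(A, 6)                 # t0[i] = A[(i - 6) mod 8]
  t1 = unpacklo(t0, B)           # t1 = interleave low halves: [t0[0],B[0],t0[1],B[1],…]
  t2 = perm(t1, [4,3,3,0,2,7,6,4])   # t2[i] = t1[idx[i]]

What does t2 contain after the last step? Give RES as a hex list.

RES = [ 0x16  0xb4  0xb4  0xcc  0x53  0xe1  0x78  0x16 ]

  t0: cc 53 16 78 6c 09 a7 8d
  t1: cc 32 53 b4 16 6a 78 e1
  t2: 16 b4 b4 cc 53 e1 78 16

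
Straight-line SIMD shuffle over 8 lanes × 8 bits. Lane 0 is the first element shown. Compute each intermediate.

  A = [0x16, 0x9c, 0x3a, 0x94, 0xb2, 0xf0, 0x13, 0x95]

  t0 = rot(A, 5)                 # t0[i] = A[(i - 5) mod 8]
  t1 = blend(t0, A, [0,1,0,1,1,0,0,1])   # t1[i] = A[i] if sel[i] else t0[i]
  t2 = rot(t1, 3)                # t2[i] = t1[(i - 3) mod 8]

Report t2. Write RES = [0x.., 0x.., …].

t0 = [0x94, 0xb2, 0xf0, 0x13, 0x95, 0x16, 0x9c, 0x3a]
t1 = [0x94, 0x9c, 0xf0, 0x94, 0xb2, 0x16, 0x9c, 0x95]
t2 = [0x16, 0x9c, 0x95, 0x94, 0x9c, 0xf0, 0x94, 0xb2]

RES = [ 0x16  0x9c  0x95  0x94  0x9c  0xf0  0x94  0xb2 ]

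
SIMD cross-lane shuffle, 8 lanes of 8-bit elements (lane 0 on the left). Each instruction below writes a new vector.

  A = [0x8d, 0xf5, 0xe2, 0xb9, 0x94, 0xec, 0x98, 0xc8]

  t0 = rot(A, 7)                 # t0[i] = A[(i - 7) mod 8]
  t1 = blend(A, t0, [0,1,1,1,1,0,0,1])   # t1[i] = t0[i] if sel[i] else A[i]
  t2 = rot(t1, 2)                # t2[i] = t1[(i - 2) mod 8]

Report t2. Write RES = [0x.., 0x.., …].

→ t0 |f5|e2|b9|94|ec|98|c8|8d|
→ t1 |8d|e2|b9|94|ec|ec|98|8d|
→ t2 |98|8d|8d|e2|b9|94|ec|ec|

RES = [ 0x98  0x8d  0x8d  0xe2  0xb9  0x94  0xec  0xec ]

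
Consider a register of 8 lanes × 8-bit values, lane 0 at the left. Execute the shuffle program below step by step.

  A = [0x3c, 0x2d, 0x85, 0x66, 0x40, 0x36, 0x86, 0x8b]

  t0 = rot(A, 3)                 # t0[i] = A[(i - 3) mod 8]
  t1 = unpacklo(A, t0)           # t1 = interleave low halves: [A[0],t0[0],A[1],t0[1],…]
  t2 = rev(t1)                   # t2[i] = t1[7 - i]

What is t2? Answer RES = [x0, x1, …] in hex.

RES = [0x3c, 0x66, 0x8b, 0x85, 0x86, 0x2d, 0x36, 0x3c]

  t0: 36 86 8b 3c 2d 85 66 40
  t1: 3c 36 2d 86 85 8b 66 3c
  t2: 3c 66 8b 85 86 2d 36 3c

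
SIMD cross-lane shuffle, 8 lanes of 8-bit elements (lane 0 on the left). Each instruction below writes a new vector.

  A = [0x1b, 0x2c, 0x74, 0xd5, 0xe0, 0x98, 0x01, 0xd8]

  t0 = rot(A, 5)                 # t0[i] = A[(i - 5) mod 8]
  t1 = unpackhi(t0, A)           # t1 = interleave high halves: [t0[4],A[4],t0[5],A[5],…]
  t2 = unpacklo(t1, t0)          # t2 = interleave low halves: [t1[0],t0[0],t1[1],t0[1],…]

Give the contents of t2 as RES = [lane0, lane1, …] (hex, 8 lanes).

RES = [ 0xd8  0xd5  0xe0  0xe0  0x1b  0x98  0x98  0x01 ]

  t0: d5 e0 98 01 d8 1b 2c 74
  t1: d8 e0 1b 98 2c 01 74 d8
  t2: d8 d5 e0 e0 1b 98 98 01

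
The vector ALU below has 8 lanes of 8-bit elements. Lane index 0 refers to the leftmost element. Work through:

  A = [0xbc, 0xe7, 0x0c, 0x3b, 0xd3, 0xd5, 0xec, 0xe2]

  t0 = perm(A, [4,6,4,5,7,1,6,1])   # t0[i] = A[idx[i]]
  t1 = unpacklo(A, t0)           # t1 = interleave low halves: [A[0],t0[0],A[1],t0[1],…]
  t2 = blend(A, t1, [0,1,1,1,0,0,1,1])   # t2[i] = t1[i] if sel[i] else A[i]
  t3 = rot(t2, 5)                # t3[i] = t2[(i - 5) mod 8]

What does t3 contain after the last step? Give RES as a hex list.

→ t0 |d3|ec|d3|d5|e2|e7|ec|e7|
→ t1 |bc|d3|e7|ec|0c|d3|3b|d5|
→ t2 |bc|d3|e7|ec|d3|d5|3b|d5|
→ t3 |ec|d3|d5|3b|d5|bc|d3|e7|

RES = [ 0xec  0xd3  0xd5  0x3b  0xd5  0xbc  0xd3  0xe7 ]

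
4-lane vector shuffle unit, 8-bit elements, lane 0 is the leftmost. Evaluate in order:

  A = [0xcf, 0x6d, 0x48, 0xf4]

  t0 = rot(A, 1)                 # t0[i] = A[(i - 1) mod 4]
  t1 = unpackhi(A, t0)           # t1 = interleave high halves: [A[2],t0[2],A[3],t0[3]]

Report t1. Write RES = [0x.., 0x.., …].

RES = [ 0x48  0x6d  0xf4  0x48 ]

t0 = [0xf4, 0xcf, 0x6d, 0x48]
t1 = [0x48, 0x6d, 0xf4, 0x48]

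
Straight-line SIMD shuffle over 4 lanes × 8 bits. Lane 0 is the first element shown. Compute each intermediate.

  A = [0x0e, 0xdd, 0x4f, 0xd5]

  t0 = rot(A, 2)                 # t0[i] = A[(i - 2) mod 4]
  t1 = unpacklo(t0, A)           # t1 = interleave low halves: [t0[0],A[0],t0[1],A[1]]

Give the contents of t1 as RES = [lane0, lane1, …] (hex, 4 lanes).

→ t0 |4f|d5|0e|dd|
→ t1 |4f|0e|d5|dd|

RES = [ 0x4f  0x0e  0xd5  0xdd ]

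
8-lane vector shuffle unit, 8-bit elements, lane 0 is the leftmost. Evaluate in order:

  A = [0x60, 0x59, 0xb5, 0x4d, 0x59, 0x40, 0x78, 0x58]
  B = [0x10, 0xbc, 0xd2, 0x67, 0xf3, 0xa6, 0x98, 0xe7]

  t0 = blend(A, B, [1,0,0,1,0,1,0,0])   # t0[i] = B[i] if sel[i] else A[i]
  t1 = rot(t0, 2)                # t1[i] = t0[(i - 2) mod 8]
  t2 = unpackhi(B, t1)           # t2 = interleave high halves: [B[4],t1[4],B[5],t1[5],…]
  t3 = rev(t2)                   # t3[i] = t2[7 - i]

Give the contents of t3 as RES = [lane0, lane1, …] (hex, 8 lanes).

RES = [0xa6, 0xe7, 0x59, 0x98, 0x67, 0xa6, 0xb5, 0xf3]

  t0: 10 59 b5 67 59 a6 78 58
  t1: 78 58 10 59 b5 67 59 a6
  t2: f3 b5 a6 67 98 59 e7 a6
  t3: a6 e7 59 98 67 a6 b5 f3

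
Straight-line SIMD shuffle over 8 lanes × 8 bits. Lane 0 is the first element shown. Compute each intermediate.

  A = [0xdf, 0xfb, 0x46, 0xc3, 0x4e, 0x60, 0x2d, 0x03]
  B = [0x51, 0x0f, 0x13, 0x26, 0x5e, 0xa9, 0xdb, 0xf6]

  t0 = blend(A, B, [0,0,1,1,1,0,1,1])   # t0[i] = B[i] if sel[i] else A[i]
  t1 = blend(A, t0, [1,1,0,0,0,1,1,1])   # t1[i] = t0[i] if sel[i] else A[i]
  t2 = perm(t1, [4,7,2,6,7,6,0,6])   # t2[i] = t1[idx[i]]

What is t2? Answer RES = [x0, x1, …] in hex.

  t0: df fb 13 26 5e 60 db f6
  t1: df fb 46 c3 4e 60 db f6
  t2: 4e f6 46 db f6 db df db

RES = [ 0x4e  0xf6  0x46  0xdb  0xf6  0xdb  0xdf  0xdb ]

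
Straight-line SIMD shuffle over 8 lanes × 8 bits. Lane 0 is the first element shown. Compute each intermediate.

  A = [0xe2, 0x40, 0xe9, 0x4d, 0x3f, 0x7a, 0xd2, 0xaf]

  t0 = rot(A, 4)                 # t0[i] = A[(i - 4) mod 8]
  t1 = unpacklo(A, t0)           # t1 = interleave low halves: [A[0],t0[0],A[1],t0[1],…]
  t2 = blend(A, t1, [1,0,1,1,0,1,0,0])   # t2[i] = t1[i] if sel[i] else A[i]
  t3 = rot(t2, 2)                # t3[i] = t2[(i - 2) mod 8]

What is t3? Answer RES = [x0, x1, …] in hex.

t0 = [0x3f, 0x7a, 0xd2, 0xaf, 0xe2, 0x40, 0xe9, 0x4d]
t1 = [0xe2, 0x3f, 0x40, 0x7a, 0xe9, 0xd2, 0x4d, 0xaf]
t2 = [0xe2, 0x40, 0x40, 0x7a, 0x3f, 0xd2, 0xd2, 0xaf]
t3 = [0xd2, 0xaf, 0xe2, 0x40, 0x40, 0x7a, 0x3f, 0xd2]

RES = [ 0xd2  0xaf  0xe2  0x40  0x40  0x7a  0x3f  0xd2 ]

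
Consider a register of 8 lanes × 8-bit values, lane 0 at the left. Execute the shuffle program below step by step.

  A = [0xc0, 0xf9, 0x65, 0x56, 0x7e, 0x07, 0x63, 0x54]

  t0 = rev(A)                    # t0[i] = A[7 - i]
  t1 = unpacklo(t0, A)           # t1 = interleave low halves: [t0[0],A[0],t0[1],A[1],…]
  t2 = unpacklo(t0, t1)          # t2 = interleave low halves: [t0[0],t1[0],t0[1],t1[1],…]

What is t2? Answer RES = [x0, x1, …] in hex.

RES = [0x54, 0x54, 0x63, 0xc0, 0x07, 0x63, 0x7e, 0xf9]

  t0: 54 63 07 7e 56 65 f9 c0
  t1: 54 c0 63 f9 07 65 7e 56
  t2: 54 54 63 c0 07 63 7e f9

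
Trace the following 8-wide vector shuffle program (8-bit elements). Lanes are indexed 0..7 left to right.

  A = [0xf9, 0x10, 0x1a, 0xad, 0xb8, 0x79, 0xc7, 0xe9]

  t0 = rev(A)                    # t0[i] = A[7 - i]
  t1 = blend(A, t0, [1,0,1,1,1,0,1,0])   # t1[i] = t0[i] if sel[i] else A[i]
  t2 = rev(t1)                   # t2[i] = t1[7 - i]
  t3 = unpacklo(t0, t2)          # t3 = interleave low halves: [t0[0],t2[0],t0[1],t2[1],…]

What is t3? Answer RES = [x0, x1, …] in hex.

t0 = [0xe9, 0xc7, 0x79, 0xb8, 0xad, 0x1a, 0x10, 0xf9]
t1 = [0xe9, 0x10, 0x79, 0xb8, 0xad, 0x79, 0x10, 0xe9]
t2 = [0xe9, 0x10, 0x79, 0xad, 0xb8, 0x79, 0x10, 0xe9]
t3 = [0xe9, 0xe9, 0xc7, 0x10, 0x79, 0x79, 0xb8, 0xad]

RES = [ 0xe9  0xe9  0xc7  0x10  0x79  0x79  0xb8  0xad ]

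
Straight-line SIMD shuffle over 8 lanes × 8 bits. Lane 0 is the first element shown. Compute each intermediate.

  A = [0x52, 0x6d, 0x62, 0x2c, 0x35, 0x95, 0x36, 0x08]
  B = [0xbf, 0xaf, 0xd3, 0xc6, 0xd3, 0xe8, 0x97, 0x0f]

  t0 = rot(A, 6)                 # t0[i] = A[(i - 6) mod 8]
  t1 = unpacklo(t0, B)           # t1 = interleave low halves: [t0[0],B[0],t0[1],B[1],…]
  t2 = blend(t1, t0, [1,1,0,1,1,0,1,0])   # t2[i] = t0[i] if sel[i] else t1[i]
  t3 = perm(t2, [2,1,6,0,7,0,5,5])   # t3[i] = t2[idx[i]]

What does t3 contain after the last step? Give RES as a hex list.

RES = [ 0x2c  0x2c  0x52  0x62  0xc6  0x62  0xd3  0xd3 ]

t0 = [0x62, 0x2c, 0x35, 0x95, 0x36, 0x08, 0x52, 0x6d]
t1 = [0x62, 0xbf, 0x2c, 0xaf, 0x35, 0xd3, 0x95, 0xc6]
t2 = [0x62, 0x2c, 0x2c, 0x95, 0x36, 0xd3, 0x52, 0xc6]
t3 = [0x2c, 0x2c, 0x52, 0x62, 0xc6, 0x62, 0xd3, 0xd3]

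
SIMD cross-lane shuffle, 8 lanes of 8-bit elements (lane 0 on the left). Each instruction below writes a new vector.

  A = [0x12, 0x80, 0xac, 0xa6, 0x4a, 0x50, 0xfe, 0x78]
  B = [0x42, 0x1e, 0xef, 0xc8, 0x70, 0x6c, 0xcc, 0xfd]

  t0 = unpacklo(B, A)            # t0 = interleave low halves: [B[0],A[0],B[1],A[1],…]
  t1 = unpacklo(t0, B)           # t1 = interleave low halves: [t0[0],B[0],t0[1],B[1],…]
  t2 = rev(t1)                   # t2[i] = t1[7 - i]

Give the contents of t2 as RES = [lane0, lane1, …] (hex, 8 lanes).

  t0: 42 12 1e 80 ef ac c8 a6
  t1: 42 42 12 1e 1e ef 80 c8
  t2: c8 80 ef 1e 1e 12 42 42

RES = [0xc8, 0x80, 0xef, 0x1e, 0x1e, 0x12, 0x42, 0x42]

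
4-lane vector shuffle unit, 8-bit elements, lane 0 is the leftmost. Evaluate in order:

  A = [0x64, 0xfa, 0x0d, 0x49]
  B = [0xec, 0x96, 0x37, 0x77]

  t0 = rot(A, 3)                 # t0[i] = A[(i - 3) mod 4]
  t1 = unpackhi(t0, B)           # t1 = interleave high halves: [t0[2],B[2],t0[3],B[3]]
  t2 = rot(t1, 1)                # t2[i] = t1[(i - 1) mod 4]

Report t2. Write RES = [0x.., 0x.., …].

RES = [0x77, 0x49, 0x37, 0x64]

→ t0 |fa|0d|49|64|
→ t1 |49|37|64|77|
→ t2 |77|49|37|64|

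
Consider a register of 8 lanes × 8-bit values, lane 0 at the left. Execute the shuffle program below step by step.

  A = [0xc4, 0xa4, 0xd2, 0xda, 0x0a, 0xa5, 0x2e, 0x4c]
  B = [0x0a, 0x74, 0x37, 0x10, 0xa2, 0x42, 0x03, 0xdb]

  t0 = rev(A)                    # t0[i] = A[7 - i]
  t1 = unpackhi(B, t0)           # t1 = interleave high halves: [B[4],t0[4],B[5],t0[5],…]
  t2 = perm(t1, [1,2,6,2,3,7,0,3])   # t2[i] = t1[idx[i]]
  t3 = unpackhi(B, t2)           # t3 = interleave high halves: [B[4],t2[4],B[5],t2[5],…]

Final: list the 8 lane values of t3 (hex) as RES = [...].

RES = [0xa2, 0xd2, 0x42, 0xc4, 0x03, 0xa2, 0xdb, 0xd2]

→ t0 |4c|2e|a5|0a|da|d2|a4|c4|
→ t1 |a2|da|42|d2|03|a4|db|c4|
→ t2 |da|42|db|42|d2|c4|a2|d2|
→ t3 |a2|d2|42|c4|03|a2|db|d2|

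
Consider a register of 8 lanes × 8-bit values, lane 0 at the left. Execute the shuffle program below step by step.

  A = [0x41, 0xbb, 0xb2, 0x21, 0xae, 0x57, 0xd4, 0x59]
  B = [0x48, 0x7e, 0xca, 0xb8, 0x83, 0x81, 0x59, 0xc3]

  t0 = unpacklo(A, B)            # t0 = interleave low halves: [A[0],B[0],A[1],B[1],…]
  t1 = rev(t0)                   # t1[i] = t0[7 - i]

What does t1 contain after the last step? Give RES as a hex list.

RES = [0xb8, 0x21, 0xca, 0xb2, 0x7e, 0xbb, 0x48, 0x41]

→ t0 |41|48|bb|7e|b2|ca|21|b8|
→ t1 |b8|21|ca|b2|7e|bb|48|41|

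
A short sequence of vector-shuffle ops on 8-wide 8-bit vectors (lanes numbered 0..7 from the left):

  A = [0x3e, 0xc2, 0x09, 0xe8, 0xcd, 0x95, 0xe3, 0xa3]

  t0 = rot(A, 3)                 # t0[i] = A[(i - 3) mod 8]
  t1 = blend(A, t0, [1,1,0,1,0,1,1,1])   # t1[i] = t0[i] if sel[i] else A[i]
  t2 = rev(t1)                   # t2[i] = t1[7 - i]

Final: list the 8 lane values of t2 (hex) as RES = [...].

→ t0 |95|e3|a3|3e|c2|09|e8|cd|
→ t1 |95|e3|09|3e|cd|09|e8|cd|
→ t2 |cd|e8|09|cd|3e|09|e3|95|

RES = [ 0xcd  0xe8  0x09  0xcd  0x3e  0x09  0xe3  0x95 ]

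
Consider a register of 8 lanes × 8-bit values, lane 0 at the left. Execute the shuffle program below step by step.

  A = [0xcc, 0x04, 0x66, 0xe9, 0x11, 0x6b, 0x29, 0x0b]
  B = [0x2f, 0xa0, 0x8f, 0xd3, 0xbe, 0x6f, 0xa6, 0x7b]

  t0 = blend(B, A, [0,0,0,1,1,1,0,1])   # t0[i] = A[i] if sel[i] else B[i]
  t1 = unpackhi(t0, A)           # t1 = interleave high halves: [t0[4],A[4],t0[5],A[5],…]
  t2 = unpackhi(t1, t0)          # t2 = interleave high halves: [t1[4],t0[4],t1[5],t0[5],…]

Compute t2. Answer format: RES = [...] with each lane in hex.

t0 = [0x2f, 0xa0, 0x8f, 0xe9, 0x11, 0x6b, 0xa6, 0x0b]
t1 = [0x11, 0x11, 0x6b, 0x6b, 0xa6, 0x29, 0x0b, 0x0b]
t2 = [0xa6, 0x11, 0x29, 0x6b, 0x0b, 0xa6, 0x0b, 0x0b]

RES = [ 0xa6  0x11  0x29  0x6b  0x0b  0xa6  0x0b  0x0b ]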